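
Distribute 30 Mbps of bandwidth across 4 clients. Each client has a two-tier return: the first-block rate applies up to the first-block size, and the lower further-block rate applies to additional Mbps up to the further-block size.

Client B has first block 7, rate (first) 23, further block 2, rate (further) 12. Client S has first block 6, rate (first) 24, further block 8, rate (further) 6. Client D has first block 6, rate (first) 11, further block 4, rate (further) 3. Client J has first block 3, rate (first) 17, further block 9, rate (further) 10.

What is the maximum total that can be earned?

Treat each block as its own option and order by rate: Client S/tier1 24 > Client B/tier1 23 > Client J/tier1 17 > Client B/tier2 12 > Client D/tier1 11 > Client J/tier2 10 > Client S/tier2 6 > Client D/tier2 3.
Fill Client S tier1 block (6 at 24) — 24 left.
Client B tier1 at 23: fill all 7 — 17 left.
Client J tier1 at 17: fill all 3 — 14 left.
Fill Client B tier2 block (2 at 12) — 12 left.
Fill Client D tier1 block (6 at 11) — 6 left.
6 remain; put them into Client J tier2 at 10.
Total = 24×6 + 23×7 + 17×3 + 12×2 + 11×6 + 10×6 = 506.

506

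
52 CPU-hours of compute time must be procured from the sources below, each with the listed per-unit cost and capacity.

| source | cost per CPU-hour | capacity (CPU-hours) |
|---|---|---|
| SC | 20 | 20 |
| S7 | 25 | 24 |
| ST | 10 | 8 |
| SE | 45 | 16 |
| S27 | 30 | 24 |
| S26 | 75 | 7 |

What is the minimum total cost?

1080

Use sources in increasing cost order.
ST (10): use full 8 ; 44 CPU-hours to go.
Take 20 from SC at 20 ; need 24 more.
S7 (25): use full 24 ; 0 CPU-hours to go.
S27, SE, S26: unused.
Cost = 8×10 + 20×20 + 24×25 = 1080.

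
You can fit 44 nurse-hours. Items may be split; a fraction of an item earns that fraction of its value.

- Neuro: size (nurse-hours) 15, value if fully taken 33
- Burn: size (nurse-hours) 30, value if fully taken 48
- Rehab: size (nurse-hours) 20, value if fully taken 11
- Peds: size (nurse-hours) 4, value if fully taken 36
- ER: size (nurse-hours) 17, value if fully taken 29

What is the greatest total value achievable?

110.8

Sort by value density: Peds 36/4≈9, Neuro 33/15≈2.2, ER 29/17≈1.71, Burn 48/30≈1.6, Rehab 11/20≈0.55.
Peds: take in full, 4 nurse-hours for value 36 → 40 left.
Take all of Neuro (15 nurse-hours, value 33) → 25 nurse-hours left.
ER: take in full, 17 nurse-hours for value 29 → 8 left.
8 nurse-hours left: a 8/30 share of Burn gives 48×8/30 = 12.8.
Total value = 110.8.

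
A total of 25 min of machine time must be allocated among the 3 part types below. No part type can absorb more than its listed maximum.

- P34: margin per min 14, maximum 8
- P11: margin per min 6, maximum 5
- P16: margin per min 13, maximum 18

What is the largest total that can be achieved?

Order the part types by margin per min: P34 14 > P16 13 > P11 6.
P34: +8 to 8 (cap) — 17 left.
Only 17 left; P16 takes them to reach 17.
Total = 14×8 + 13×17 = 333.

333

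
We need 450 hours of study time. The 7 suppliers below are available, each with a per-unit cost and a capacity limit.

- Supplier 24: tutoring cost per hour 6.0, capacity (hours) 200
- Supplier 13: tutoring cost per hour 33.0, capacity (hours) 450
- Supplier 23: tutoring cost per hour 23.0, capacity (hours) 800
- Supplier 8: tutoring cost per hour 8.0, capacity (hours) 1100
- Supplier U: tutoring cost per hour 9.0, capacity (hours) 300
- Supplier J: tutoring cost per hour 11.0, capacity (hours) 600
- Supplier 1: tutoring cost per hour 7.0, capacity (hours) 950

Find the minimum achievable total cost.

2950

Cheapest first:
Supplier 24 at 6.0: take all 200 hours ; 250 still needed.
Take 250 from Supplier 1 at 7.0 to finish.
Supplier 8, Supplier U, Supplier J, Supplier 23, Supplier 13: unused.
Cost = 200×6.0 + 250×7.0 = 2950.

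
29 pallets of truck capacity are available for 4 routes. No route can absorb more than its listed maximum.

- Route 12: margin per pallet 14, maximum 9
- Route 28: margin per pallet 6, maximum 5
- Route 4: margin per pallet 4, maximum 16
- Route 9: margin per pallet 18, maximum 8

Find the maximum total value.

Rank by margin per pallet: Route 9 18 > Route 12 14 > Route 28 6 > Route 4 4.
Route 9: +8 to 8 (cap) → 21 left.
Give Route 12 9 to hit its cap of 9 → 12 left.
Give Route 28 5 to hit its cap of 5 → 7 left.
Route 4 has room for 16 but only 7 remain, so it gets 7.
Total = 14×9 + 6×5 + 4×7 + 18×8 = 328.

328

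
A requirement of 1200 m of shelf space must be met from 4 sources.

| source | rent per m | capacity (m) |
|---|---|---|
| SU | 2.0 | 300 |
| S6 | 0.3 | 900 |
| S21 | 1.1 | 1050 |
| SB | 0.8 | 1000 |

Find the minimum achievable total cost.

Use sources in increasing cost order.
S6 at 0.3: take all 900 m ; 300 still needed.
SB (0.8): take the remaining 300 ; done.
S21, SU: unused.
Cost = 900×0.3 + 300×0.8 = 510.

510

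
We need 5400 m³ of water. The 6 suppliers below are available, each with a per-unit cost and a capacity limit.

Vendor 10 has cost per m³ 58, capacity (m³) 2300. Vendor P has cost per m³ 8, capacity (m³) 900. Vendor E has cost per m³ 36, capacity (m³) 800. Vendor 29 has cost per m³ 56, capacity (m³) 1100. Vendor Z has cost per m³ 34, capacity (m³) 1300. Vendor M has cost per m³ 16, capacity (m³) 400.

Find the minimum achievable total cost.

200400

Fill from the cheapest supplier first.
Take 900 from Vendor P at 8 ; need 4500 more.
Vendor M at 16: take all 400 m³ ; 4100 still needed.
Take 1300 from Vendor Z at 34 ; need 2800 more.
Vendor E (36): use full 800 ; 2000 m³ to go.
Vendor 29 at 56: take all 1100 m³ ; 900 still needed.
Take 900 from Vendor 10 at 58 to finish.
Cost = 900×8 + 400×16 + 1300×34 + 800×36 + 1100×56 + 900×58 = 200400.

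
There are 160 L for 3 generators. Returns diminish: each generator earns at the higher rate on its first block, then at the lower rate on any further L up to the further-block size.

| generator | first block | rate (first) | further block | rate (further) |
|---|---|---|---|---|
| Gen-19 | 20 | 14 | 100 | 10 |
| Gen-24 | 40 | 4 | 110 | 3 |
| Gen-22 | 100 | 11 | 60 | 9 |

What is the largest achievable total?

1780

Treat each block as its own option and order by rate: Gen-19/tier1 14 > Gen-22/tier1 11 > Gen-19/tier2 10 > Gen-22/tier2 9 > Gen-24/tier1 4 > Gen-24/tier2 3.
Gen-19/tier1 (14): +20 — 140 left.
Fill Gen-22 tier1 block (100 at 11) — 40 left.
40 remain; put them into Gen-19 tier2 at 10.
Total = 14×20 + 11×100 + 10×40 = 1780.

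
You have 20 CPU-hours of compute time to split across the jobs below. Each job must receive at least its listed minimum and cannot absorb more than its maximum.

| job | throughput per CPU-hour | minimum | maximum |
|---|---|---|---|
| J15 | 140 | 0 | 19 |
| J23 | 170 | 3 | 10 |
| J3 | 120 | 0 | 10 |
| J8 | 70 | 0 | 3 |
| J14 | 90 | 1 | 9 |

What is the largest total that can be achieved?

3050

Meeting every minimum uses 0+3+0+0+1 = 4 CPU-hours, leaving 16.
Order the jobs by throughput per CPU-hour: J23 170 > J15 140 > J3 120 > J14 90 > J8 70.
J23 takes 7 more to reach its cap of 10 — 9 left.
J15: +9 (room for 19) → 9. Pool exhausted.
Total = 140×9 + 170×10 + 90×1 = 3050.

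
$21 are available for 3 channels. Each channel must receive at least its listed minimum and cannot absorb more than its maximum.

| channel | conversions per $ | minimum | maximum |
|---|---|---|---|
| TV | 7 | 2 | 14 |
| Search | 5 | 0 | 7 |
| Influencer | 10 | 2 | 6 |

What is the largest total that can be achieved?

Meeting every minimum uses 2+0+2 = 4 $, leaving 17.
Order the channels by conversions per $: Influencer 10 > TV 7 > Search 5.
Give Influencer 4 more to hit its cap of 6 → 13 left.
Give TV 12 more to hit its cap of 14 → 1 left.
Search: +1 (room for 7) → 1. Pool exhausted.
Total = 7×14 + 5×1 + 10×6 = 163.

163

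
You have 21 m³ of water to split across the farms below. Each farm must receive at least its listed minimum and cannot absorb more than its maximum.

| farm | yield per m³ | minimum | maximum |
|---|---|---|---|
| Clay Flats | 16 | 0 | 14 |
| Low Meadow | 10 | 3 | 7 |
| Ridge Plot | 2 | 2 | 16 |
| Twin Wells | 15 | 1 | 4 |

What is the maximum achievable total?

288

Meeting every minimum uses 0+3+2+1 = 6 m³, leaving 15.
Order the farms by yield per m³: Clay Flats 16 > Twin Wells 15 > Low Meadow 10 > Ridge Plot 2.
Clay Flats takes 14 more to reach its cap of 14 — 1 left.
Only 1 left; Twin Wells takes them to reach 2.
Total = 16×14 + 10×3 + 2×2 + 15×2 = 288.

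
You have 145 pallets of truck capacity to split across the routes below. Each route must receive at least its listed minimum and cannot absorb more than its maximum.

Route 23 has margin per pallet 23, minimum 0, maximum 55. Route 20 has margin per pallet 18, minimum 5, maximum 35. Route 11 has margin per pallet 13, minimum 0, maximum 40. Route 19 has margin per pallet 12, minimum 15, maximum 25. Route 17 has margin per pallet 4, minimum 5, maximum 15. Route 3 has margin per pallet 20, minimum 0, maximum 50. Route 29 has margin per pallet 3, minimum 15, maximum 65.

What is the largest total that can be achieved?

Meeting every minimum uses 0+5+0+15+5+0+15 = 40 pallets, leaving 105.
Rank by margin per pallet: Route 23 23 > Route 3 20 > Route 20 18 > Route 11 13 > Route 19 12 > Route 17 4 > Route 29 3.
Route 23: +55 to 55 (cap) → 50 left.
Route 3: +50 to 50 (cap) → 0 left.
Total = 23×55 + 18×5 + 12×15 + 4×5 + 20×50 + 3×15 = 2600.

2600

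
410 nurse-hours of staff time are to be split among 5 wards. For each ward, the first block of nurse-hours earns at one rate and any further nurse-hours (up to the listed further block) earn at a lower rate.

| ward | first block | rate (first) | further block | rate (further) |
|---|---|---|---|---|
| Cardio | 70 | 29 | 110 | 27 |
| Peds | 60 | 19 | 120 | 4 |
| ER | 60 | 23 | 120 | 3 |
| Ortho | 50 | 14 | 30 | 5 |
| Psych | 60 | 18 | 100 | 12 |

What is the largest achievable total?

9300

Order all 10 blocks by rate: Cardio/T1 29 > Cardio/T2 27 > ER/T1 23 > Peds/T1 19 > Psych/T1 18 > Ortho/T1 14 > Psych/T2 12 > Ortho/T2 5 > Peds/T2 4 > ER/T2 3.
Cardio/T1 (29): +70 ; 340 left.
Fill Cardio T2 block (110 at 27) ; 230 left.
ER/T1 (23): +60 ; 170 left.
Peds/T1 (19): +60 ; 110 left.
Psych T1 at 18: fill all 60 ; 50 left.
Ortho/T1 (14): +50 ; 0 left.
Total = 29×70 + 27×110 + 23×60 + 19×60 + 18×60 + 14×50 = 9300.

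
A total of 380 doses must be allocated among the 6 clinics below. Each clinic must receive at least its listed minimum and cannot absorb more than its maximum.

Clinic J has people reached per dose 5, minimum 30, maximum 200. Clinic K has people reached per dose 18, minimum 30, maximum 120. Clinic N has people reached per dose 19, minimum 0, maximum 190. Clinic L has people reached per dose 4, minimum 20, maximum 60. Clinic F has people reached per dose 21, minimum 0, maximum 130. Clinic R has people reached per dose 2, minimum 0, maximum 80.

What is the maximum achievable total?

Meeting every minimum uses 30+30+0+20+0+0 = 80 doses, leaving 300.
Highest people reached per dose first: Clinic F 21 > Clinic N 19 > Clinic K 18 > Clinic J 5 > Clinic L 4 > Clinic R 2.
Give Clinic F 130 more to hit its cap of 130 → 170 left.
Only 170 left; Clinic N takes them to reach 170.
Total = 5×30 + 18×30 + 19×170 + 4×20 + 21×130 = 6730.

6730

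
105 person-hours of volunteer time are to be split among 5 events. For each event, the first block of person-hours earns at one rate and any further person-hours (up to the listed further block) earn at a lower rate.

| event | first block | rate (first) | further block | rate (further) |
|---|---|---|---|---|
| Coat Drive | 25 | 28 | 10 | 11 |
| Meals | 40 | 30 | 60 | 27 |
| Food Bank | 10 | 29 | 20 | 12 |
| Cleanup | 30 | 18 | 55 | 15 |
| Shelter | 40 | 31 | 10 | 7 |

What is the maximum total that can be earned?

3150

Rank every tier by rate: Shelter/tier1 31 > Meals/tier1 30 > Food Bank/tier1 29 > Coat Drive/tier1 28 > Meals/tier2 27 > Cleanup/tier1 18 > Cleanup/tier2 15 > Food Bank/tier2 12 > Coat Drive/tier2 11 > Shelter/tier2 7.
Shelter tier1 at 31: fill all 40 — 65 left.
Meals/tier1 (30): +40 — 25 left.
Food Bank tier1 at 29: fill all 10 — 15 left.
Coat Drive tier1 at 28: only 15 left, fill 15.
Total = 31×40 + 30×40 + 29×10 + 28×15 = 3150.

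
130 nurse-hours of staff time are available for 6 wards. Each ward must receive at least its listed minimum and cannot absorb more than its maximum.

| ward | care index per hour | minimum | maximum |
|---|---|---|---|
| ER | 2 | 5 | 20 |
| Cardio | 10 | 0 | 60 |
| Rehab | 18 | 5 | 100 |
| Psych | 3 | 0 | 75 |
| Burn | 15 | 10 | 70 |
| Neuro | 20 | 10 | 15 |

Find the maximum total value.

Meeting every minimum uses 5+0+5+0+10+10 = 30 nurse-hours, leaving 100.
Rank by care index per hour: Neuro 20 > Rehab 18 > Burn 15 > Cardio 10 > Psych 3 > ER 2.
Give Neuro 5 more to hit its cap of 15 ; 95 left.
Give Rehab 95 more to hit its cap of 100 ; 0 left.
Total = 2×5 + 18×100 + 15×10 + 20×15 = 2260.

2260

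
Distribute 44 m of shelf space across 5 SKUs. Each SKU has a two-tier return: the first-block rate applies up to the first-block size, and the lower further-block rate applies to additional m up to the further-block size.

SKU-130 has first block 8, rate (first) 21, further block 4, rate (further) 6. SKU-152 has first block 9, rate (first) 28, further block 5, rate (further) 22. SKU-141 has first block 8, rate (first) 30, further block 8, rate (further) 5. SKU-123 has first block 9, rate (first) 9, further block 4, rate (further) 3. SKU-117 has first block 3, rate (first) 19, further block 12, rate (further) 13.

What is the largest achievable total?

970

Rank every tier by rate: SKU-141/first 30 > SKU-152/first 28 > SKU-152/second 22 > SKU-130/first 21 > SKU-117/first 19 > SKU-117/second 13 > SKU-123/first 9 > SKU-130/second 6 > SKU-141/second 5 > SKU-123/second 3.
Fill SKU-141 first block (8 at 30) — 36 left.
SKU-152/first (28): +9 — 27 left.
SKU-152/second (22): +5 — 22 left.
SKU-130/first (21): +8 — 14 left.
Fill SKU-117 first block (3 at 19) — 11 left.
SKU-117/second: +11 of 12 at 13; pool empty.
Total = 30×8 + 28×9 + 22×5 + 21×8 + 19×3 + 13×11 = 970.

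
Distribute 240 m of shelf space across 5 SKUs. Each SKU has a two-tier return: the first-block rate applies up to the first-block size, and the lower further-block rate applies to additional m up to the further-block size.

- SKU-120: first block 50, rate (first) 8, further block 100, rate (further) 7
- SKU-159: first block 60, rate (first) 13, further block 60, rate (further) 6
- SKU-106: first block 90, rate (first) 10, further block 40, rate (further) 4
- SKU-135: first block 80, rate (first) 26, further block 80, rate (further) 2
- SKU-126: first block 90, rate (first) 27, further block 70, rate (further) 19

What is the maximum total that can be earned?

Rank every tier by rate: SKU-126/tier1 27 > SKU-135/tier1 26 > SKU-126/tier2 19 > SKU-159/tier1 13 > SKU-106/tier1 10 > SKU-120/tier1 8 > SKU-120/tier2 7 > SKU-159/tier2 6 > SKU-106/tier2 4 > SKU-135/tier2 2.
Fill SKU-126 tier1 block (90 at 27) → 150 left.
Fill SKU-135 tier1 block (80 at 26) → 70 left.
SKU-126 tier2 at 19: fill all 70 → 0 left.
Total = 27×90 + 26×80 + 19×70 = 5840.

5840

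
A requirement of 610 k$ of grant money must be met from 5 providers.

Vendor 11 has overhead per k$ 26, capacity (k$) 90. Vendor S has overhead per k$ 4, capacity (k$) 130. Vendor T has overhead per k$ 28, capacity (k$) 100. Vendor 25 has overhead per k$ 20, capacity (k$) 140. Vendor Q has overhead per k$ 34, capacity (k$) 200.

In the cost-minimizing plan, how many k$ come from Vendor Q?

Cheapest first:
Vendor S at 4: take all 130 k$ → 480 still needed.
Vendor 25 (20): use full 140 → 340 k$ to go.
Vendor 11 (26): use full 90 → 250 k$ to go.
Vendor T at 28: take all 100 k$ → 150 still needed.
Take 150 from Vendor Q at 34 to finish.

150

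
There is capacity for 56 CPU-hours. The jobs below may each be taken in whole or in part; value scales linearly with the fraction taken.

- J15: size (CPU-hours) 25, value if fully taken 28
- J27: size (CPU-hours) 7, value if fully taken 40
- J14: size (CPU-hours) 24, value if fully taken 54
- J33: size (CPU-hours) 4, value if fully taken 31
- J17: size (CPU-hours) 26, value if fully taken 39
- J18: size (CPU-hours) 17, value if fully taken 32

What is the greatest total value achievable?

163

Best value per unit of size first: J33 31/4≈7.75, J27 40/7≈5.71, J14 54/24≈2.25, J18 32/17≈1.88, J17 39/26≈1.5, J15 28/25≈1.12.
J33: take in full, 4 CPU-hours for value 31 — 52 left.
J27: take in full, 7 CPU-hours for value 40 — 45 left.
Take all of J14 (24 CPU-hours, value 54) — 21 CPU-hours left.
Take all of J18 (17 CPU-hours, value 32) — 4 CPU-hours left.
Fill the last 4 CPU-hours with part of J17: 4/26 of it earns 6.
Total value = 163.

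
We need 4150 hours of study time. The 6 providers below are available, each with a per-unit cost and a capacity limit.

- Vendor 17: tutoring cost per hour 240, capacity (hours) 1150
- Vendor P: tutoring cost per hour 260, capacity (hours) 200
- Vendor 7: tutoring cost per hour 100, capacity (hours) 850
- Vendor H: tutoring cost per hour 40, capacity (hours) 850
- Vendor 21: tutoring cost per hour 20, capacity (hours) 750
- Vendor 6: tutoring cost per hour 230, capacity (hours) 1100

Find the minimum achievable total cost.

531000

Fill from the cheapest provider first.
Vendor 21 at 20: take all 750 hours ; 3400 still needed.
Take 850 from Vendor H at 40 ; need 2550 more.
Vendor 7 at 100: take all 850 hours ; 1700 still needed.
Vendor 6 (230): use full 1100 ; 600 hours to go.
Vendor 17 (240): take the remaining 600 ; done.
Vendor P: unused.
Cost = 750×20 + 850×40 + 850×100 + 1100×230 + 600×240 = 531000.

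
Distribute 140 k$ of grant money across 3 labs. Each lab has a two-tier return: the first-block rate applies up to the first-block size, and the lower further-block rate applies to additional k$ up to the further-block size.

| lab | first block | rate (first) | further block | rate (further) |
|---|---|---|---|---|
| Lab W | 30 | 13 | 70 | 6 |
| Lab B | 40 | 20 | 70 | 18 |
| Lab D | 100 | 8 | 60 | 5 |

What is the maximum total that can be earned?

Treat each block as its own option and order by rate: Lab B/tier1 20 > Lab B/tier2 18 > Lab W/tier1 13 > Lab D/tier1 8 > Lab W/tier2 6 > Lab D/tier2 5.
Lab B/tier1 (20): +40 → 100 left.
Lab B tier2 at 18: fill all 70 → 30 left.
Lab W tier1 at 13: fill all 30 → 0 left.
Total = 20×40 + 18×70 + 13×30 = 2450.

2450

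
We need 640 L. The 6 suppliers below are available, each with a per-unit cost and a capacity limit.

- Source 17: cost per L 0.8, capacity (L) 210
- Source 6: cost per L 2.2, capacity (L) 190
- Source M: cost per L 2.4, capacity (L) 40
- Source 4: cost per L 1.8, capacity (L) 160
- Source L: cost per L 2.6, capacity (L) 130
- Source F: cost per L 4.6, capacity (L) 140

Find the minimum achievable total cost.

Fill from the cheapest supplier first.
Take 210 from Source 17 at 0.8 → need 430 more.
Take 160 from Source 4 at 1.8 → need 270 more.
Take 190 from Source 6 at 2.2 → need 80 more.
Take 40 from Source M at 2.4 → need 40 more.
Take 40 from Source L at 2.6 to finish.
Source F: unused.
Cost = 210×0.8 + 160×1.8 + 190×2.2 + 40×2.4 + 40×2.6 = 1074.

1074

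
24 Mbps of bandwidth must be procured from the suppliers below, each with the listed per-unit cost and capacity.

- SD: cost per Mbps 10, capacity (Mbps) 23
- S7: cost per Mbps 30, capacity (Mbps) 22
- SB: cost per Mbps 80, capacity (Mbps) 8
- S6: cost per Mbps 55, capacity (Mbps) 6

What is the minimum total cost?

Use suppliers in increasing cost order.
Take 23 from SD at 10 ; need 1 more.
Take 1 from S7 at 30 to finish.
S6, SB: unused.
Cost = 23×10 + 1×30 = 260.

260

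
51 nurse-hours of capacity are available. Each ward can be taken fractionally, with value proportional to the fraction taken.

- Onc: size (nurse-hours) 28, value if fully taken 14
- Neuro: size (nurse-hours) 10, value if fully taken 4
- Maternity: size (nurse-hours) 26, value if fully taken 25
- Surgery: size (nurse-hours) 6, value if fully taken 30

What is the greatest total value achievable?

Sort by value density: Surgery 30/6≈5, Maternity 25/26≈0.962, Onc 14/28≈0.5, Neuro 4/10≈0.4.
Take all of Surgery (6 nurse-hours, value 30) — 45 nurse-hours left.
All 26 nurse-hours of Maternity fit (value 25) — 19 remain.
19 nurse-hours left: a 19/28 share of Onc gives 14×19/28 = 9.5.
Total value = 64.5.

64.5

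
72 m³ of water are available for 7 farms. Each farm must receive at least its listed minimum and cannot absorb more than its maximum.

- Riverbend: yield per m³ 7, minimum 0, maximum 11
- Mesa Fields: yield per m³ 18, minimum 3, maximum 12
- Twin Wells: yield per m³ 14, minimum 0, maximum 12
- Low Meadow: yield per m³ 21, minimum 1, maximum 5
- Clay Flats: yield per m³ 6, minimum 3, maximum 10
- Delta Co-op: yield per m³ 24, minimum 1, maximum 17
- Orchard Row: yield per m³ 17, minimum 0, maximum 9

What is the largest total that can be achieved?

Meeting every minimum uses 0+3+0+1+3+1+0 = 8 m³, leaving 64.
Highest yield per m³ first: Delta Co-op 24 > Low Meadow 21 > Mesa Fields 18 > Orchard Row 17 > Twin Wells 14 > Riverbend 7 > Clay Flats 6.
Give Delta Co-op 16 more to hit its cap of 17 ; 48 left.
Give Low Meadow 4 more to hit its cap of 5 ; 44 left.
Mesa Fields takes 9 more to reach its cap of 12 ; 35 left.
Orchard Row: +9 to 9 (cap) ; 26 left.
Twin Wells takes 12 more to reach its cap of 12 ; 14 left.
Give Riverbend 11 more to hit its cap of 11 ; 3 left.
Clay Flats: +3 (room for 7) → 6. Pool exhausted.
Total = 7×11 + 18×12 + 14×12 + 21×5 + 6×6 + 24×17 + 17×9 = 1163.

1163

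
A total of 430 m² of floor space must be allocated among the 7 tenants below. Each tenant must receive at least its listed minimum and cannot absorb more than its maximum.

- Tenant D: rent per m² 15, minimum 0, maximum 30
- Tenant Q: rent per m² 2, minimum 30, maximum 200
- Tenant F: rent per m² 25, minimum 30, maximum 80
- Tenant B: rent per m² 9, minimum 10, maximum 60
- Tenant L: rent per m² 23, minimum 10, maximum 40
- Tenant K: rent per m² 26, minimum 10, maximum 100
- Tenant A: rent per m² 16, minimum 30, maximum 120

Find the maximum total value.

8220

Meeting every minimum uses 0+30+30+10+10+10+30 = 120 m², leaving 310.
Order the tenants by rent per m²: Tenant K 26 > Tenant F 25 > Tenant L 23 > Tenant A 16 > Tenant D 15 > Tenant B 9 > Tenant Q 2.
Tenant K takes 90 more to reach its cap of 100 → 220 left.
Tenant F: +50 to 80 (cap) → 170 left.
Give Tenant L 30 more to hit its cap of 40 → 140 left.
Tenant A takes 90 more to reach its cap of 120 → 50 left.
Give Tenant D 30 more to hit its cap of 30 → 20 left.
Tenant B: +20 (room for 50) → 30. Pool exhausted.
Total = 15×30 + 2×30 + 25×80 + 9×30 + 23×40 + 26×100 + 16×120 = 8220.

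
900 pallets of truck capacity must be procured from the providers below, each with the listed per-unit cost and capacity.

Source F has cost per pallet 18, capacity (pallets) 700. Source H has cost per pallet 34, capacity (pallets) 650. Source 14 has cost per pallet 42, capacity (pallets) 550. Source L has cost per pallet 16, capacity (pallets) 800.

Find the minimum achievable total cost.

Use providers in increasing cost order.
Source L (16): use full 800 ; 100 pallets to go.
Source F at 18: take 100 of its 700 ; requirement met.
Source H, Source 14: unused.
Cost = 800×16 + 100×18 = 14600.

14600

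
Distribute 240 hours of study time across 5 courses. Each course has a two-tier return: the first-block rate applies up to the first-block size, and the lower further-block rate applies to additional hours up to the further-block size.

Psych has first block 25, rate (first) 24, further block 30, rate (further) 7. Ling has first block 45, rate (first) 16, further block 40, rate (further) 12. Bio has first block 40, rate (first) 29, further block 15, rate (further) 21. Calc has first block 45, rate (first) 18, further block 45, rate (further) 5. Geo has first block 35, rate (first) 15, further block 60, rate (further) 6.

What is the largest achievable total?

Treat each block as its own option and order by rate: Bio/T1 29 > Psych/T1 24 > Bio/T2 21 > Calc/T1 18 > Ling/T1 16 > Geo/T1 15 > Ling/T2 12 > Psych/T2 7 > Geo/T2 6 > Calc/T2 5.
Bio T1 at 29: fill all 40 — 200 left.
Psych T1 at 24: fill all 25 — 175 left.
Fill Bio T2 block (15 at 21) — 160 left.
Fill Calc T1 block (45 at 18) — 115 left.
Ling T1 at 16: fill all 45 — 70 left.
Geo/T1 (15): +35 — 35 left.
35 remain; put them into Ling T2 at 12.
Total = 29×40 + 24×25 + 21×15 + 18×45 + 16×45 + 15×35 + 12×35 = 4550.

4550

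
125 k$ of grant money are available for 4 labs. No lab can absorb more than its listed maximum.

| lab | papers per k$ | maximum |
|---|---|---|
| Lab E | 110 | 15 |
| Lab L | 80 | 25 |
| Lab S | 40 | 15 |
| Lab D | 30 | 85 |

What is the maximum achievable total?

6350

Rank by papers per k$: Lab E 110 > Lab L 80 > Lab S 40 > Lab D 30.
Lab E takes 15 to reach its cap of 15 — 110 left.
Lab L: +25 to 25 (cap) — 85 left.
Give Lab S 15 to hit its cap of 15 — 70 left.
Lab D has room for 85 but only 70 remain, so it gets 70.
Total = 110×15 + 80×25 + 40×15 + 30×70 = 6350.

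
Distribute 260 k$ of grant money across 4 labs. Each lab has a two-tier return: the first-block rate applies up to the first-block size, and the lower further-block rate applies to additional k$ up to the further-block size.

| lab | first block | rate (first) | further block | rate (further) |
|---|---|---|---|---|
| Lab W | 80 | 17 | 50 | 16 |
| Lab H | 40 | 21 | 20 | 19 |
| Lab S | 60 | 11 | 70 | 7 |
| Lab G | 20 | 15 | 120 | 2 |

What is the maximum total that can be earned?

Treat each block as its own option and order by rate: Lab H/first 21 > Lab H/second 19 > Lab W/first 17 > Lab W/second 16 > Lab G/first 15 > Lab S/first 11 > Lab S/second 7 > Lab G/second 2.
Lab H/first (21): +40 ; 220 left.
Lab H second at 19: fill all 20 ; 200 left.
Fill Lab W first block (80 at 17) ; 120 left.
Lab W/second (16): +50 ; 70 left.
Lab G first at 15: fill all 20 ; 50 left.
Lab S/first: +50 of 60 at 11; pool empty.
Total = 21×40 + 19×20 + 17×80 + 16×50 + 15×20 + 11×50 = 4230.

4230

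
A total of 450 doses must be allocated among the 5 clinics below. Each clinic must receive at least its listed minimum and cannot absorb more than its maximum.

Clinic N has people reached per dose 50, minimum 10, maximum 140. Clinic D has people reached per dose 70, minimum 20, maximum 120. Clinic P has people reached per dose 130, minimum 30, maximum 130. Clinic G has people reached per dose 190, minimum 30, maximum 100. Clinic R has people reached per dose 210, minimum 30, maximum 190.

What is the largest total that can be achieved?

Meeting every minimum uses 10+20+30+30+30 = 120 doses, leaving 330.
Highest people reached per dose first: Clinic R 210 > Clinic G 190 > Clinic P 130 > Clinic D 70 > Clinic N 50.
Clinic R takes 160 more to reach its cap of 190 ; 170 left.
Clinic G takes 70 more to reach its cap of 100 ; 100 left.
Clinic P takes 100 more to reach its cap of 130 ; 0 left.
Total = 50×10 + 70×20 + 130×130 + 190×100 + 210×190 = 77700.

77700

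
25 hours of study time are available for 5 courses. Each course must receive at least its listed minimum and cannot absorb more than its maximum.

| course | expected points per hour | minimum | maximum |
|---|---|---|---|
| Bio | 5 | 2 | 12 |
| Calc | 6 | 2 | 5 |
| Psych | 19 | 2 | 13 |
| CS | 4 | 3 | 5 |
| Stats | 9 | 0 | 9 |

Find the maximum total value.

Meeting every minimum uses 2+2+2+3+0 = 9 hours, leaving 16.
Rank by expected points per hour: Psych 19 > Stats 9 > Calc 6 > Bio 5 > CS 4.
Psych takes 11 more to reach its cap of 13 → 5 left.
Only 5 left; Stats takes them to reach 5.
Total = 5×2 + 6×2 + 19×13 + 4×3 + 9×5 = 326.

326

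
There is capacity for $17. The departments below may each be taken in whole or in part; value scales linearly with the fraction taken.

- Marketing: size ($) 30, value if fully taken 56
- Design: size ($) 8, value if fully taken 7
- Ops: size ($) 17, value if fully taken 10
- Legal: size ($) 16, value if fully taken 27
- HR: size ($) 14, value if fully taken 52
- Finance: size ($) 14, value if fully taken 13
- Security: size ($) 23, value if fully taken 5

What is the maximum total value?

Sort by value density: HR 52/14≈3.71, Marketing 56/30≈1.87, Legal 27/16≈1.69, Finance 13/14≈0.929, Design 7/8≈0.875, Ops 10/17≈0.588, Security 5/23≈0.217.
Take all of HR (14 $, value 52) — 3 $ left.
Only 3 $ remain; take 3/30 of Marketing for value 56×3/30 = 5.6.
Total value = 57.6.

57.6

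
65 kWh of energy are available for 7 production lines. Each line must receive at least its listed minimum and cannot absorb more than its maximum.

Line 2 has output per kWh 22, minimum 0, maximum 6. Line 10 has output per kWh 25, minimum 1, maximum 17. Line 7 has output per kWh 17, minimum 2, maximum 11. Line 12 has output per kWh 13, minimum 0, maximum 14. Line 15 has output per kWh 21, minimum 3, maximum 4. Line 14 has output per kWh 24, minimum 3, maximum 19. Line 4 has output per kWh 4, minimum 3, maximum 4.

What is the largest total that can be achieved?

1361

Meeting every minimum uses 0+1+2+0+3+3+3 = 12 kWh, leaving 53.
Highest output per kWh first: Line 10 25 > Line 14 24 > Line 2 22 > Line 15 21 > Line 7 17 > Line 12 13 > Line 4 4.
Give Line 10 16 more to hit its cap of 17 — 37 left.
Line 14: +16 to 19 (cap) — 21 left.
Line 2 takes 6 more to reach its cap of 6 — 15 left.
Line 15: +1 to 4 (cap) — 14 left.
Line 7: +9 to 11 (cap) — 5 left.
Line 12: +5 (room for 14) → 5. Pool exhausted.
Total = 22×6 + 25×17 + 17×11 + 13×5 + 21×4 + 24×19 + 4×3 = 1361.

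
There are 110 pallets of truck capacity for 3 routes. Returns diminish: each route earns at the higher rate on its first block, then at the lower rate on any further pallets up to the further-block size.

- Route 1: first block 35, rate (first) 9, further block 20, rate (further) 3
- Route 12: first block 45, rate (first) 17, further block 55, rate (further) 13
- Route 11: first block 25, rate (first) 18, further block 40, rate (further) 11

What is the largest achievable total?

1735

Order all 6 blocks by rate: Route 11/first 18 > Route 12/first 17 > Route 12/second 13 > Route 11/second 11 > Route 1/first 9 > Route 1/second 3.
Fill Route 11 first block (25 at 18) → 85 left.
Route 12/first (17): +45 → 40 left.
Route 12 second at 13: only 40 left, fill 40.
Total = 18×25 + 17×45 + 13×40 = 1735.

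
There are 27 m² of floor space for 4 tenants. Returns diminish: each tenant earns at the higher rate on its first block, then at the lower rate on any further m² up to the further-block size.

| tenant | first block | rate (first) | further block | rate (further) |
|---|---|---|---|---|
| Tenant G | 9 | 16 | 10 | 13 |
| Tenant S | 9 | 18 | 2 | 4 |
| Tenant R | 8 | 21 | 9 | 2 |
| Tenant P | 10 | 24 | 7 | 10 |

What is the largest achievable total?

Order all 8 blocks by rate: Tenant P/first 24 > Tenant R/first 21 > Tenant S/first 18 > Tenant G/first 16 > Tenant G/second 13 > Tenant P/second 10 > Tenant S/second 4 > Tenant R/second 2.
Tenant P first at 24: fill all 10 ; 17 left.
Fill Tenant R first block (8 at 21) ; 9 left.
Tenant S first at 18: fill all 9 ; 0 left.
Total = 24×10 + 21×8 + 18×9 = 570.

570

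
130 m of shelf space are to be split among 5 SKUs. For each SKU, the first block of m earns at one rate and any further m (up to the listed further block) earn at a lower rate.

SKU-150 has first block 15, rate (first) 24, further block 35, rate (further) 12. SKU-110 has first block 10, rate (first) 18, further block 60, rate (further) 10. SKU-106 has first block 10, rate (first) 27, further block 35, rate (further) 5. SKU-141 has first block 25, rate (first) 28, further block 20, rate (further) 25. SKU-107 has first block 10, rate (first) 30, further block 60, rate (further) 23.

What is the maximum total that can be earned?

Treat each block as its own option and order by rate: SKU-107/T1 30 > SKU-141/T1 28 > SKU-106/T1 27 > SKU-141/T2 25 > SKU-150/T1 24 > SKU-107/T2 23 > SKU-110/T1 18 > SKU-150/T2 12 > SKU-110/T2 10 > SKU-106/T2 5.
Fill SKU-107 T1 block (10 at 30) ; 120 left.
SKU-141/T1 (28): +25 ; 95 left.
SKU-106 T1 at 27: fill all 10 ; 85 left.
Fill SKU-141 T2 block (20 at 25) ; 65 left.
Fill SKU-150 T1 block (15 at 24) ; 50 left.
SKU-107/T2: +50 of 60 at 23; pool empty.
Total = 30×10 + 28×25 + 27×10 + 25×20 + 24×15 + 23×50 = 3280.

3280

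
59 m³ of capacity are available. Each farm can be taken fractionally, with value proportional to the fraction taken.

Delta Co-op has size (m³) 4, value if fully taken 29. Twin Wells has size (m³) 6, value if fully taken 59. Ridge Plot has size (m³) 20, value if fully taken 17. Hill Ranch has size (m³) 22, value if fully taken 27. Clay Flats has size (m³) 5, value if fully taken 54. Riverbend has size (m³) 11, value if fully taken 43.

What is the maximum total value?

Rank by value-to-size ratio: Clay Flats 54/5≈10.8, Twin Wells 59/6≈9.83, Delta Co-op 29/4≈7.25, Riverbend 43/11≈3.91, Hill Ranch 27/22≈1.23, Ridge Plot 17/20≈0.85.
Take all of Clay Flats (5 m³, value 54) → 54 m³ left.
Take all of Twin Wells (6 m³, value 59) → 48 m³ left.
All 4 m³ of Delta Co-op fit (value 29) → 44 remain.
All 11 m³ of Riverbend fit (value 43) → 33 remain.
Take all of Hill Ranch (22 m³, value 27) → 11 m³ left.
11 m³ left: a 11/20 share of Ridge Plot gives 17×11/20 = 9.35.
Total value = 221.35.

221.35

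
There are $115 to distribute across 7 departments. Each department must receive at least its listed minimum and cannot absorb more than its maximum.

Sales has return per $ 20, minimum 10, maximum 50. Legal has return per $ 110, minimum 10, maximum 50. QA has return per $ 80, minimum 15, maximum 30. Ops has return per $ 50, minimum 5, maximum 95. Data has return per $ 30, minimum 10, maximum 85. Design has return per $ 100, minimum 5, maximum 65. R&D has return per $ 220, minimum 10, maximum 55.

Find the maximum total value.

Meeting every minimum uses 10+10+15+5+10+5+10 = 65 $, leaving 50.
Highest return per $ first: R&D 220 > Legal 110 > Design 100 > QA 80 > Ops 50 > Data 30 > Sales 20.
R&D takes 45 more to reach its cap of 55 ; 5 left.
Legal: +5 (room for 40) → 15. Pool exhausted.
Total = 20×10 + 110×15 + 80×15 + 50×5 + 30×10 + 100×5 + 220×55 = 16200.

16200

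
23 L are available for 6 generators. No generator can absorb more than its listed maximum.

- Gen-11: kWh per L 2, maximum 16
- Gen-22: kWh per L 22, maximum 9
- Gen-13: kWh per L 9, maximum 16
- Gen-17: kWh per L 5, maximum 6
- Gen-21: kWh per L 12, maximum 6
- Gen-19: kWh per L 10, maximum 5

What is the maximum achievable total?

Rank by kWh per L: Gen-22 22 > Gen-21 12 > Gen-19 10 > Gen-13 9 > Gen-17 5 > Gen-11 2.
Gen-22: +9 to 9 (cap) → 14 left.
Gen-21: +6 to 6 (cap) → 8 left.
Give Gen-19 5 to hit its cap of 5 → 3 left.
Gen-13 has room for 16 but only 3 remain, so it gets 3.
Total = 22×9 + 9×3 + 12×6 + 10×5 = 347.

347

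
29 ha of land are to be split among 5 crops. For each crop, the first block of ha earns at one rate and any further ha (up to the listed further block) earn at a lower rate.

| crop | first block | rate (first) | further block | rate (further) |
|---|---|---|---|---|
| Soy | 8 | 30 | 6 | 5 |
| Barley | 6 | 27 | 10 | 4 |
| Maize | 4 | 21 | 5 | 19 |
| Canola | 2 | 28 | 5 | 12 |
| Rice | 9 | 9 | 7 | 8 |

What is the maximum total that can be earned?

685

Treat each block as its own option and order by rate: Soy/T1 30 > Canola/T1 28 > Barley/T1 27 > Maize/T1 21 > Maize/T2 19 > Canola/T2 12 > Rice/T1 9 > Rice/T2 8 > Soy/T2 5 > Barley/T2 4.
Soy/T1 (30): +8 → 21 left.
Fill Canola T1 block (2 at 28) → 19 left.
Fill Barley T1 block (6 at 27) → 13 left.
Maize/T1 (21): +4 → 9 left.
Maize T2 at 19: fill all 5 → 4 left.
4 remain; put them into Canola T2 at 12.
Total = 30×8 + 28×2 + 27×6 + 21×4 + 19×5 + 12×4 = 685.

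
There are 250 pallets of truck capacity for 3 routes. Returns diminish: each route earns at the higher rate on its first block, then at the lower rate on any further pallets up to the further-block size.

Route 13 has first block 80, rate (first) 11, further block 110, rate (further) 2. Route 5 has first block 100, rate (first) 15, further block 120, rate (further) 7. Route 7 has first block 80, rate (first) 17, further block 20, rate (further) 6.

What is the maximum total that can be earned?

3630

Treat each block as its own option and order by rate: Route 7/T1 17 > Route 5/T1 15 > Route 13/T1 11 > Route 5/T2 7 > Route 7/T2 6 > Route 13/T2 2.
Route 7/T1 (17): +80 — 170 left.
Route 5/T1 (15): +100 — 70 left.
Route 13/T1: +70 of 80 at 11; pool empty.
Total = 17×80 + 15×100 + 11×70 = 3630.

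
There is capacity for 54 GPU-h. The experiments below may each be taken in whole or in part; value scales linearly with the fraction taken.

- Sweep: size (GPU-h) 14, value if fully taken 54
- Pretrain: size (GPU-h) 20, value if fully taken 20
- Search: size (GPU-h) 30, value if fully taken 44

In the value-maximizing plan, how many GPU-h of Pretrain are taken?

10

Sort by value density: Sweep 54/14≈3.86, Search 44/30≈1.47, Pretrain 20/20≈1.
Take all of Sweep (14 GPU-h, value 54) — 40 GPU-h left.
Search: take in full, 30 GPU-h for value 44 — 10 left.
Fill the last 10 GPU-h with part of Pretrain: 10/20 of it earns 10.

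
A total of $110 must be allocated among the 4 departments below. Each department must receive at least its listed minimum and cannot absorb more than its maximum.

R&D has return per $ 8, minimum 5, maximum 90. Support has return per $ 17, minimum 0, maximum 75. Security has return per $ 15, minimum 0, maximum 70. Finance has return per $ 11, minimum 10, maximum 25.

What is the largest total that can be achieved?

Meeting every minimum uses 5+0+0+10 = 15 $, leaving 95.
Order the departments by return per $: Support 17 > Security 15 > Finance 11 > R&D 8.
Support: +75 to 75 (cap) ; 20 left.
Only 20 left; Security takes them to reach 20.
Total = 8×5 + 17×75 + 15×20 + 11×10 = 1725.

1725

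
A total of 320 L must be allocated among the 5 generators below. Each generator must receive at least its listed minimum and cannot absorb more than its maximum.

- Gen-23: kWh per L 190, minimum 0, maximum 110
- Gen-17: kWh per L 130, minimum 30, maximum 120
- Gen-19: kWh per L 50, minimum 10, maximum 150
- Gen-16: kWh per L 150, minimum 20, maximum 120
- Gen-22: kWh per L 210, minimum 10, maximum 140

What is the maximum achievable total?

59200

Meeting every minimum uses 0+30+10+20+10 = 70 L, leaving 250.
Rank by kWh per L: Gen-22 210 > Gen-23 190 > Gen-16 150 > Gen-17 130 > Gen-19 50.
Give Gen-22 130 more to hit its cap of 140 ; 120 left.
Gen-23 takes 110 more to reach its cap of 110 ; 10 left.
Gen-16 has room for 100 more but only 10 remain, so it gets 30.
Total = 190×110 + 130×30 + 50×10 + 150×30 + 210×140 = 59200.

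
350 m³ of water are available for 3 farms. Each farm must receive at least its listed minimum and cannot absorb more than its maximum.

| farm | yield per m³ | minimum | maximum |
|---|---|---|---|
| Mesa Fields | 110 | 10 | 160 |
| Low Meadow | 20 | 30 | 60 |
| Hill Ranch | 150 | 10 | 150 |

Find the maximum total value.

40900

Meeting every minimum uses 10+30+10 = 50 m³, leaving 300.
Order the farms by yield per m³: Hill Ranch 150 > Mesa Fields 110 > Low Meadow 20.
Hill Ranch takes 140 more to reach its cap of 150 → 160 left.
Mesa Fields takes 150 more to reach its cap of 160 → 10 left.
Low Meadow has room for 30 more but only 10 remain, so it gets 40.
Total = 110×160 + 20×40 + 150×150 = 40900.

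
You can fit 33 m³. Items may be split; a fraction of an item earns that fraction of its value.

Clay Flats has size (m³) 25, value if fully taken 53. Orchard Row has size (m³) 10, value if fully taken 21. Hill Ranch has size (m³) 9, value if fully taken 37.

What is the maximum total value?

Rank by value-to-size ratio: Hill Ranch 37/9≈4.11, Clay Flats 53/25≈2.12, Orchard Row 21/10≈2.1.
Hill Ranch: take in full, 9 m³ for value 37 ; 24 left.
Only 24 m³ remain; take 24/25 of Clay Flats for value 53×24/25 = 50.88.
Total value = 87.88.

87.88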